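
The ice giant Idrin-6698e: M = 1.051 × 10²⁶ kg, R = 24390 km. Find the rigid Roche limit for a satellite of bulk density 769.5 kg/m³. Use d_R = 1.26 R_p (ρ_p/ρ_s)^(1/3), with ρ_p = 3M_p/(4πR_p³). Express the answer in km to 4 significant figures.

40250 km

ρ_p = 3M_p/(4πR_p³) = 3 × (1.051 × 10²⁶) / (4π × (2.439 × 10⁷ m)³) = 1729 kg/m³
d_R = 1.26 × 24390 km × (1729/769.5)^(1/3)
    = 40250 km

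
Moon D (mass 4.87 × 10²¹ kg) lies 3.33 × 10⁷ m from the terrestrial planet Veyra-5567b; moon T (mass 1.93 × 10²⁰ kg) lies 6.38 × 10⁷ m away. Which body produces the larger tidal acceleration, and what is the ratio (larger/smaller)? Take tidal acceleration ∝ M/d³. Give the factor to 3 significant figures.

Moon D, by a factor of ≈ 177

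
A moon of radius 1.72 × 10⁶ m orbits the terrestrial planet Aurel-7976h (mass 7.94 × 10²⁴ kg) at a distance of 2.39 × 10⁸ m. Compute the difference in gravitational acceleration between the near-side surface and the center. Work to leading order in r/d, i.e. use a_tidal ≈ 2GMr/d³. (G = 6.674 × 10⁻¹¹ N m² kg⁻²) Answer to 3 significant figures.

Δg = 2GMr/d³
   = 2 × (6.674 × 10⁻¹¹) × (7.94 × 10²⁴) × (1.72 × 10⁶) / (2.39 × 10⁸)³
   = 1.34 × 10⁻⁴ m/s²

1.34 × 10⁻⁴ m/s²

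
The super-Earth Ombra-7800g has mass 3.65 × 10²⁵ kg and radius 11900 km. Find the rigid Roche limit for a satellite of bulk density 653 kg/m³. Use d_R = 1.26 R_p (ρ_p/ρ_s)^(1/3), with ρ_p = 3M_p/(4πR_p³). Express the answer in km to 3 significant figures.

29900 km

ρ_p = 3M_p/(4πR_p³) = 3 × (3.65 × 10²⁵) / (4π × (1.19 × 10⁷ m)³) = 5170 kg/m³
d_R = 1.26 × 11900 km × (5170/653)^(1/3)
    = 29900 km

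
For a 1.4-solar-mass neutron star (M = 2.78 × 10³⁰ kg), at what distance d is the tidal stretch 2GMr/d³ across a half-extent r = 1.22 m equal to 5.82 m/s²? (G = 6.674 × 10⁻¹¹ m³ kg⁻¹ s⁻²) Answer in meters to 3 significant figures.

2GMr/d³ = a_tidal  ⇒  d = (2GMr / a_tidal)^(1/3)
d = (2 × 6.674×10⁻¹¹ × (2.78 × 10³⁰) × (1.22) / (5.82))^(1/3)
  = 4.27 × 10⁶ m

4.27 × 10⁶ m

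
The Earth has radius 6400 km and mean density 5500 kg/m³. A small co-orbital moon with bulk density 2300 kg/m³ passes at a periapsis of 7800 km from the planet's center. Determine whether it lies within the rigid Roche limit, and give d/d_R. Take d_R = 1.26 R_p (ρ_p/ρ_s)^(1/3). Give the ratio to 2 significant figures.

inside; d/d_R ≈ 0.72

d_R = 1.26 × (6400 km) × (5500/2300)^(1/3) = 10780 km
d/d_R = (7800) / (10780) = 0.72
Since d/d_R < 1, the body is inside the Roche limit.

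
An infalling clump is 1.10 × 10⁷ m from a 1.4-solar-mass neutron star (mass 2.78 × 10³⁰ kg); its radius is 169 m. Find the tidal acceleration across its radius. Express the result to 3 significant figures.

Δa = 2GMr/d³
   = 2 × (6.674 × 10⁻¹¹) × (2.78 × 10³⁰) × (169) / (1.10 × 10⁷)³
   = 4.71 × 10¹ m/s²

4.71 × 10¹ m/s²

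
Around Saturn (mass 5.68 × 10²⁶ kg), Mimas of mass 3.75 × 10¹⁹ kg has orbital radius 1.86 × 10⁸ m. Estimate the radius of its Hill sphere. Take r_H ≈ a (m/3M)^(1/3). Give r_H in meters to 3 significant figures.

5.21 × 10⁵ m

r_H ≈ a (m/3M)^(1/3)
    = (1.86 × 10⁸) × (3.75 × 10¹⁹ / (3 × 5.68 × 10²⁶))^(1/3)
    = 5.21 × 10⁵ m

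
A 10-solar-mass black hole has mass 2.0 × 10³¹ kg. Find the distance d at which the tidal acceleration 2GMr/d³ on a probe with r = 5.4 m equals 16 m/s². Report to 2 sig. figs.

9.7 × 10⁶ m

2GMr/d³ = a_tidal  ⇒  d = (2GMr / a_tidal)^(1/3)
d = (2 × 6.674×10⁻¹¹ × (2.0 × 10³¹) × (5.4) / (16))^(1/3)
  = 9.7 × 10⁶ m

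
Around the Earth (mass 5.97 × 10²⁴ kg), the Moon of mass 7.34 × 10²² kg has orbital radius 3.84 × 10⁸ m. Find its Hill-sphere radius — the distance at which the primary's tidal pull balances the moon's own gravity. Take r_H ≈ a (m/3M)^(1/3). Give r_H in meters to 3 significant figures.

r_H ≈ a (m/3M)^(1/3)
    = (3.84 × 10⁸) × (7.34 × 10²² / (3 × 5.97 × 10²⁴))^(1/3)
    = 6.15 × 10⁷ m

6.15 × 10⁷ m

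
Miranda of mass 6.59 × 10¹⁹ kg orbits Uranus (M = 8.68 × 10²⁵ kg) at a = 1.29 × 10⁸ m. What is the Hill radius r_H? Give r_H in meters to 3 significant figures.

8.16 × 10⁵ m

r_H ≈ a (m/3M)^(1/3)
    = (1.29 × 10⁸) × (6.59 × 10¹⁹ / (3 × 8.68 × 10²⁵))^(1/3)
    = 8.16 × 10⁵ m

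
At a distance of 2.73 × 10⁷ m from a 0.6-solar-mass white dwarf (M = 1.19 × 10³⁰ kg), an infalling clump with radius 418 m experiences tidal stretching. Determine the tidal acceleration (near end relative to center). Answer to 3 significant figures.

3.26 m/s²

Differencing GM/(d−r)² and GM/d² to first order in r/d gives 2GMr/d³.
Δa = 2GMr/d³
   = 2 × (6.674 × 10⁻¹¹) × (1.19 × 10³⁰) × (418) / (2.73 × 10⁷)³
   = 3.26 m/s²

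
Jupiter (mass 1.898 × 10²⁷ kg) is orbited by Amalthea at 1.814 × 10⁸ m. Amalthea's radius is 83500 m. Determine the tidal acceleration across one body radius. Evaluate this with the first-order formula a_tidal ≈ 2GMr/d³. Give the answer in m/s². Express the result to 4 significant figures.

3.544 × 10⁻³ m/s²

a_tidal = 2GMr/d³
        = 2 × (6.674 × 10⁻¹¹) × (1.898 × 10²⁷) × (83500) / (1.814 × 10⁸)³
        = 3.544 × 10⁻³ m/s²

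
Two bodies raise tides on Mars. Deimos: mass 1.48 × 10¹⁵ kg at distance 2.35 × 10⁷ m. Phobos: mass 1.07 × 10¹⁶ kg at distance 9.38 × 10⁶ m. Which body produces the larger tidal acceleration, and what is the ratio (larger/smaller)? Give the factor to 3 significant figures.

Phobos, by a factor of ≈ 114

Tidal acceleration ∝ M/d³, so compare M/d³ for each.
Deimos: (1.48 × 10¹⁵) / (2.35 × 10⁷)³ = 1.140 × 10⁻⁷
Phobos: (1.07 × 10¹⁶) / (9.38 × 10⁶)³ = 1.297 × 10⁻⁵
Ratio (larger/smaller) = 114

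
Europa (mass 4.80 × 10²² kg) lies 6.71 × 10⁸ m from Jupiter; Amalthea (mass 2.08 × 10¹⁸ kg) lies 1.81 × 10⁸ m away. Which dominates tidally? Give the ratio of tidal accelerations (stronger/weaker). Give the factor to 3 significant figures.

Europa, by a factor of ≈ 453

Compare M/d³ for the two perturbers:
Europa: (4.80 × 10²²) / (6.71 × 10⁸)³ = 1.589 × 10⁻⁴
Amalthea: (2.08 × 10¹⁸) / (1.81 × 10⁸)³ = 3.508 × 10⁻⁷
Ratio (larger/smaller) = 453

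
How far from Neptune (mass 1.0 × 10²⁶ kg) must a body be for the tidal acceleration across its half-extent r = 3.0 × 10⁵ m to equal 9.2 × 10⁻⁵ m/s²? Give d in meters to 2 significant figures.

3.5 × 10⁸ m

2GMr/d³ = a_tidal  ⇒  d = (2GMr / a_tidal)^(1/3)
d = (2 × 6.674×10⁻¹¹ × (1.0 × 10²⁶) × (3.0 × 10⁵) / (9.2 × 10⁻⁵))^(1/3)
  = 3.5 × 10⁸ m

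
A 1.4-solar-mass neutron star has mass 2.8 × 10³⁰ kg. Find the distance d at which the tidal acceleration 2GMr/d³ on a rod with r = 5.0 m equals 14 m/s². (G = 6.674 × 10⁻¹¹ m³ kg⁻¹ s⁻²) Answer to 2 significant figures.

5.1 × 10⁶ m

2GMr/d³ = a_tidal  ⇒  d = (2GMr / a_tidal)^(1/3)
d = (2 × 6.674×10⁻¹¹ × (2.8 × 10³⁰) × (5.0) / (14))^(1/3)
  = 5.1 × 10⁶ m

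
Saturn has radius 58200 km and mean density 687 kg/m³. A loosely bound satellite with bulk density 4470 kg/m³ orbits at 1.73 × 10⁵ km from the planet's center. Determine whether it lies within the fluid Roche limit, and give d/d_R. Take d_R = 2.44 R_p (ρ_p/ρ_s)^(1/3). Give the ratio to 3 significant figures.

outside; d/d_R ≈ 2.27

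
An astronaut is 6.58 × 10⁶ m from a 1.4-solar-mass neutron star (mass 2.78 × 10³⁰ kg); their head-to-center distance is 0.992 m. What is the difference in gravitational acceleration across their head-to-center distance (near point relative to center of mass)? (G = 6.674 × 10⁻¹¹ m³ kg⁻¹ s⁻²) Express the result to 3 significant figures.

Since r ≪ d, expand the inverse-square field across one radius to get the leading 2GMr/d³ term.
Δg = 2GMr/d³
   = 2 × (6.674 × 10⁻¹¹) × (2.78 × 10³⁰) × (0.992) / (6.58 × 10⁶)³
   = 1.29 m/s²

1.29 m/s²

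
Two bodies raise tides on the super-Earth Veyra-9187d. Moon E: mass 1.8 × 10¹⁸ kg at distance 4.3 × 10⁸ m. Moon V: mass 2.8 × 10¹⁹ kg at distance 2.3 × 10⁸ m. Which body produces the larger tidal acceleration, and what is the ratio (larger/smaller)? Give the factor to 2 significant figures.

Moon V, by a factor of ≈ 100

Tidal acceleration ∝ M/d³, so compare M/d³ for each.
Moon E: (1.8 × 10¹⁸) / (4.3 × 10⁸)³ = 2.264 × 10⁻⁸
Moon V: (2.8 × 10¹⁹) / (2.3 × 10⁸)³ = 2.301 × 10⁻⁶
Ratio (larger/smaller) = 100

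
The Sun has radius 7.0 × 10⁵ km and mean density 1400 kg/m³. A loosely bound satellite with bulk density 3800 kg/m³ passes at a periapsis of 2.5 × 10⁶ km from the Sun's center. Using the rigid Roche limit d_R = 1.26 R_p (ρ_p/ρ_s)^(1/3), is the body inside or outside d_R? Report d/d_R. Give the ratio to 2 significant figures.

outside; d/d_R ≈ 4.0

d_R = 1.26 × (7.0 × 10⁵ km) × (1400/3800)^(1/3) = 6.323 × 10⁵ km
d/d_R = (2.5 × 10⁶) / (6.323 × 10⁵) = 4.0
Since d/d_R > 1, the body is outside the Roche limit.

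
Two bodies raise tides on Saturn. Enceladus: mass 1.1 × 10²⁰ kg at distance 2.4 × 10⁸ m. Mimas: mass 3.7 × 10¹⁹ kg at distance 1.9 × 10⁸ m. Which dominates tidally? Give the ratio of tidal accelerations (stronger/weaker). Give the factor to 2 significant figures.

Compare M/d³ for the two perturbers:
Enceladus: (1.1 × 10²⁰) / (2.4 × 10⁸)³ = 7.957 × 10⁻⁶
Mimas: (3.7 × 10¹⁹) / (1.9 × 10⁸)³ = 5.394 × 10⁻⁶
Ratio (larger/smaller) = 1.5

Enceladus, by a factor of ≈ 1.5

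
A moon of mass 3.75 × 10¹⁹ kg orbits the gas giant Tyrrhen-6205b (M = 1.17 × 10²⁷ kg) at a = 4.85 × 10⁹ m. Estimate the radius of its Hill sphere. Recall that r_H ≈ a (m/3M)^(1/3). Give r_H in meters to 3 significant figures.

r_H ≈ a (m/3M)^(1/3)
    = (4.85 × 10⁹) × (3.75 × 10¹⁹ / (3 × 1.17 × 10²⁷))^(1/3)
    = 1.07 × 10⁷ m

1.07 × 10⁷ m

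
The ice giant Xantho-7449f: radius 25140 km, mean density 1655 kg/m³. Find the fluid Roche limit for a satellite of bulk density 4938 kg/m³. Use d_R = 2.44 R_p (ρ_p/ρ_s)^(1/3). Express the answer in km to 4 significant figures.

42610 km

d_R = 2.44 × 25140 km × (1655/4938)^(1/3)
    = 42610 km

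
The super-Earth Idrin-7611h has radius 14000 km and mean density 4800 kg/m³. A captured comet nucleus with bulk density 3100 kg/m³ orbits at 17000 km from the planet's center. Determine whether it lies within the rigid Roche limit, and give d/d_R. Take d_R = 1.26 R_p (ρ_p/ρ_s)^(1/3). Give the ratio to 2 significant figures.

d_R = 1.26 × (14000 km) × (4800/3100)^(1/3) = 20410 km
d/d_R = (17000) / (20410) = 0.83
Since d/d_R < 1, the body is inside the Roche limit.

inside; d/d_R ≈ 0.83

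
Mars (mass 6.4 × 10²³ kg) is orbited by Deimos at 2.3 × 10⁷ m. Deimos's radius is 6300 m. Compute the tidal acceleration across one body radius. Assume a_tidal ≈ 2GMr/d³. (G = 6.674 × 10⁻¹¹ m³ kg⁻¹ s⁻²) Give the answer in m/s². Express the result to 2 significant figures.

4.4 × 10⁻⁵ m/s²

Differencing GM/(d−r)² and GM/d² to first order in r/d gives 2GMr/d³.
Δg = 2GMr/d³
   = 2 × (6.674 × 10⁻¹¹) × (6.4 × 10²³) × (6300) / (2.3 × 10⁷)³
   = 4.4 × 10⁻⁵ m/s²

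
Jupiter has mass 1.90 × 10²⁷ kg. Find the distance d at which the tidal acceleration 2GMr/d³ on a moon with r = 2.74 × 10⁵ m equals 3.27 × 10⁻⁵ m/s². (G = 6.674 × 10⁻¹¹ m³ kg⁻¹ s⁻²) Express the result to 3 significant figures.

1.29 × 10⁹ m

2GMr/d³ = a_tidal  ⇒  d = (2GMr / a_tidal)^(1/3)
d = (2 × 6.674×10⁻¹¹ × (1.90 × 10²⁷) × (2.74 × 10⁵) / (3.27 × 10⁻⁵))^(1/3)
  = 1.29 × 10⁹ m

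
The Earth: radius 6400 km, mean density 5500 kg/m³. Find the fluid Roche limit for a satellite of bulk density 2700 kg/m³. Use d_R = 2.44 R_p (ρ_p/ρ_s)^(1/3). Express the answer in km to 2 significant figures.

20000 km

d_R = 2.44 × 6400 km × (5500/2700)^(1/3)
    = 20000 km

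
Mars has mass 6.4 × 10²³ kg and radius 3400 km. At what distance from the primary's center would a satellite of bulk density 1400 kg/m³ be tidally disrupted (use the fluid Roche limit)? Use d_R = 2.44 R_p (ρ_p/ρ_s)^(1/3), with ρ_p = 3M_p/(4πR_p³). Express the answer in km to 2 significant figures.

12000 km

ρ_p = 3M_p/(4πR_p³) = 3 × (6.4 × 10²³) / (4π × (3.4 × 10⁶ m)³) = 3900 kg/m³
d_R = 2.44 × 3400 km × (3900/1400)^(1/3)
    = 12000 km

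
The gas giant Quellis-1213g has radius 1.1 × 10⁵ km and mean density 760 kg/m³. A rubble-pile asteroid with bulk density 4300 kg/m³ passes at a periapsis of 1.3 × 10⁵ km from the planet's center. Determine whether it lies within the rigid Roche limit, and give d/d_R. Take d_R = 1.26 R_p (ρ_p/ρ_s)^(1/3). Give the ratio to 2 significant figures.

outside; d/d_R ≈ 1.7

d_R = 1.26 × (1.1 × 10⁵ km) × (760/4300)^(1/3) = 77780 km
d/d_R = (1.3 × 10⁵) / (77780) = 1.7
Since d/d_R > 1, the body is outside the Roche limit.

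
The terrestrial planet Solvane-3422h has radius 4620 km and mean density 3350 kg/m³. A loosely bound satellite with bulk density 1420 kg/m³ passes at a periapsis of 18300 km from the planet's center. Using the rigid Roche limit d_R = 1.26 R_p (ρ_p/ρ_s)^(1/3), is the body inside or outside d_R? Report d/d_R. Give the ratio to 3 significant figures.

outside; d/d_R ≈ 2.36

d_R = 1.26 × (4620 km) × (3350/1420)^(1/3) = 7749 km
d/d_R = (18300) / (7749) = 2.36
Since d/d_R > 1, the body is outside the Roche limit.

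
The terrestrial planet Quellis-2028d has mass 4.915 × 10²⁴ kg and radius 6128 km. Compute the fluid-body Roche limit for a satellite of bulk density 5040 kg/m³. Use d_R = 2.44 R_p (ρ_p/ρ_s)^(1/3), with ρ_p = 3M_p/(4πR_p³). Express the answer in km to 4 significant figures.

ρ_p = 3M_p/(4πR_p³) = 3 × (4.915 × 10²⁴) / (4π × (6.128 × 10⁶ m)³) = 5099 kg/m³
d_R = 2.44 × 6128 km × (5099/5040)^(1/3)
    = 15010 km

15010 km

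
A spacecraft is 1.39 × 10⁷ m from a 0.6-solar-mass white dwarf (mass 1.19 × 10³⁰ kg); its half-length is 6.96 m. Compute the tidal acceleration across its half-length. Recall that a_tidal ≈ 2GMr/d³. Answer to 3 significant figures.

4.12 × 10⁻¹ m/s²

a_tidal = 2GMr/d³
        = 2 × (6.674 × 10⁻¹¹) × (1.19 × 10³⁰) × (6.96) / (1.39 × 10⁷)³
        = 4.12 × 10⁻¹ m/s²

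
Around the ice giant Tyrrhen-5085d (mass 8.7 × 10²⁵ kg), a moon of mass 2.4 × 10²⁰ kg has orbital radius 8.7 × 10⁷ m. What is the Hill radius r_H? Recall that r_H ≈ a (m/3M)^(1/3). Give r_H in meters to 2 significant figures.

8.5 × 10⁵ m

r_H ≈ a (m/3M)^(1/3)
    = (8.7 × 10⁷) × (2.4 × 10²⁰ / (3 × 8.7 × 10²⁵))^(1/3)
    = 8.5 × 10⁵ m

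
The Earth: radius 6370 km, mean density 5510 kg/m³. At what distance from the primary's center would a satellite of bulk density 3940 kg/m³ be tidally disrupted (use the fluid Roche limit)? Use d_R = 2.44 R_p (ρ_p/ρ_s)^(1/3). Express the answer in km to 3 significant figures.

d_R = 2.44 × 6370 km × (5510/3940)^(1/3)
    = 17400 km

17400 km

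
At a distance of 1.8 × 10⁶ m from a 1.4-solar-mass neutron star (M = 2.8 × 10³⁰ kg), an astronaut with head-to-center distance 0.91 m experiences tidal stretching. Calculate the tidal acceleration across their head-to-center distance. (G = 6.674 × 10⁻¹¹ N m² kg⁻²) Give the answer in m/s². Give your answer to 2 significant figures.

5.8 × 10¹ m/s²

Since r ≪ d, expand the inverse-square field across one radius to get the leading 2GMr/d³ term.
Δg = 2GMr/d³
   = 2 × (6.674 × 10⁻¹¹) × (2.8 × 10³⁰) × (0.91) / (1.8 × 10⁶)³
   = 5.8 × 10¹ m/s²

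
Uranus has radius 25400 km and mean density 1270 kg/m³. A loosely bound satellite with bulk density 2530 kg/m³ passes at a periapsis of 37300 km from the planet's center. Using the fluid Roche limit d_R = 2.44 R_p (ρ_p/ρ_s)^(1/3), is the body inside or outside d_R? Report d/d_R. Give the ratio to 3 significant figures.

d_R = 2.44 × (25400 km) × (1270/2530)^(1/3) = 49260 km
d/d_R = (37300) / (49260) = 0.757
Since d/d_R < 1, the body is inside the Roche limit.

inside; d/d_R ≈ 0.757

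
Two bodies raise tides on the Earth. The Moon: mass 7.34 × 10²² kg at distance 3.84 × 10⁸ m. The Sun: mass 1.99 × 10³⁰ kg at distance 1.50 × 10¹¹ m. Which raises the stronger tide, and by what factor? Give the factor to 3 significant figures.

The Moon, by a factor of ≈ 2.20

Compare M/d³ for the two perturbers:
The Moon: (7.34 × 10²²) / (3.84 × 10⁸)³ = 1.296 × 10⁻³
The Sun: (1.99 × 10³⁰) / (1.50 × 10¹¹)³ = 5.896 × 10⁻⁴
Ratio (larger/smaller) = 2.20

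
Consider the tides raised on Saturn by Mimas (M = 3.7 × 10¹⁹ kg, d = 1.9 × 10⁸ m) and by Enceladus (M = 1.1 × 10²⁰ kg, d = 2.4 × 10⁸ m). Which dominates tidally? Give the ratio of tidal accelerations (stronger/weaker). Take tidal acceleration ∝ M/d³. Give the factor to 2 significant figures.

Enceladus, by a factor of ≈ 1.5

Compare M/d³ for the two perturbers:
Mimas: (3.7 × 10¹⁹) / (1.9 × 10⁸)³ = 5.394 × 10⁻⁶
Enceladus: (1.1 × 10²⁰) / (2.4 × 10⁸)³ = 7.957 × 10⁻⁶
Ratio (larger/smaller) = 1.5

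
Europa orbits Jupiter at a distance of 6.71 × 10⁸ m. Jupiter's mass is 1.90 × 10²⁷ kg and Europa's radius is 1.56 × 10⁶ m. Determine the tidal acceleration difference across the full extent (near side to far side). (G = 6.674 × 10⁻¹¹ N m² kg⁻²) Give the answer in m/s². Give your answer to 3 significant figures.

2.62 × 10⁻³ m/s²

Δa = 4GMr/d³
   = 4 × (6.674 × 10⁻¹¹) × (1.90 × 10²⁷) × (1.56 × 10⁶) / (6.71 × 10⁸)³
   = 2.62 × 10⁻³ m/s²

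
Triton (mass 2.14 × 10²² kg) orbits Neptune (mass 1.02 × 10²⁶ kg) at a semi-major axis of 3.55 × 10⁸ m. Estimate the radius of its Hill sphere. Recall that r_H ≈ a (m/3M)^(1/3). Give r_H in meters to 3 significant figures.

1.46 × 10⁷ m

r_H ≈ a (m/3M)^(1/3)
    = (3.55 × 10⁸) × (2.14 × 10²² / (3 × 1.02 × 10²⁶))^(1/3)
    = 1.46 × 10⁷ m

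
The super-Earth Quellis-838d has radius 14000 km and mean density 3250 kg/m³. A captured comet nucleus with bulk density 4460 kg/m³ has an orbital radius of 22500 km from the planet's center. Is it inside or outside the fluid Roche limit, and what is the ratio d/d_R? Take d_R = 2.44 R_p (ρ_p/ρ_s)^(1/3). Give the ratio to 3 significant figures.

d_R = 2.44 × (14000 km) × (3250/4460)^(1/3) = 30740 km
d/d_R = (22500) / (30740) = 0.732
Since d/d_R < 1, the body is inside the Roche limit.

inside; d/d_R ≈ 0.732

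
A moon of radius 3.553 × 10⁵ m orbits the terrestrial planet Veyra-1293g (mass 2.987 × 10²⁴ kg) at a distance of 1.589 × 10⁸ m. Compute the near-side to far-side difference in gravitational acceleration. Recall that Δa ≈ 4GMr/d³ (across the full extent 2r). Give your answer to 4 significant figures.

7.062 × 10⁻⁵ m/s²

Near-to-far spans 2r, so the tidal difference is twice the near-to-center value: 4GMr/d³.
a_tidal = 4GMr/d³
        = 4 × (6.674 × 10⁻¹¹) × (2.987 × 10²⁴) × (3.553 × 10⁵) / (1.589 × 10⁸)³
        = 7.062 × 10⁻⁵ m/s²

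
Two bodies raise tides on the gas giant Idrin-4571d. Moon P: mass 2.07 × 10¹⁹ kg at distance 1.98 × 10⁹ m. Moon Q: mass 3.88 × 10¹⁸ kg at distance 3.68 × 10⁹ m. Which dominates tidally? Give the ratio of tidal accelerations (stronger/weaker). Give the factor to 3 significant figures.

The tide-raising term goes as M/d³ (the gradient of a 1/d² field).
Moon P: (2.07 × 10¹⁹) / (1.98 × 10⁹)³ = 2.667 × 10⁻⁹
Moon Q: (3.88 × 10¹⁸) / (3.68 × 10⁹)³ = 7.786 × 10⁻¹¹
Ratio (larger/smaller) = 34.3

Moon P, by a factor of ≈ 34.3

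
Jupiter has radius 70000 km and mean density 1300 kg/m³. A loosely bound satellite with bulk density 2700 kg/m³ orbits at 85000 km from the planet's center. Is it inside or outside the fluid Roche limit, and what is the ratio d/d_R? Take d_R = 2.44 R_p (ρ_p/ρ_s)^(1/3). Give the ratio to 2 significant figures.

inside; d/d_R ≈ 0.63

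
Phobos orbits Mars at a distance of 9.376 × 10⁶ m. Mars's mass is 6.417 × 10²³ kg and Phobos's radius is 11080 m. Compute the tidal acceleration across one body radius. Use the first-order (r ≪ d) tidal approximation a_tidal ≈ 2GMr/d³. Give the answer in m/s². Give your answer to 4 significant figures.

1.151 × 10⁻³ m/s²

a_tidal = 2GMr/d³
        = 2 × (6.674 × 10⁻¹¹) × (6.417 × 10²³) × (11080) / (9.376 × 10⁶)³
        = 1.151 × 10⁻³ m/s²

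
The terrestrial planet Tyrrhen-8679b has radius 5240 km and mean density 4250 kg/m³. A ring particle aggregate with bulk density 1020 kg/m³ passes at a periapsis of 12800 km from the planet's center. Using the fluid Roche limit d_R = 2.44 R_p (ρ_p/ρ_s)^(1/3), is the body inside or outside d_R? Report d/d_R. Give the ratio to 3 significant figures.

d_R = 2.44 × (5240 km) × (4250/1020)^(1/3) = 20570 km
d/d_R = (12800) / (20570) = 0.622
Since d/d_R < 1, the body is inside the Roche limit.

inside; d/d_R ≈ 0.622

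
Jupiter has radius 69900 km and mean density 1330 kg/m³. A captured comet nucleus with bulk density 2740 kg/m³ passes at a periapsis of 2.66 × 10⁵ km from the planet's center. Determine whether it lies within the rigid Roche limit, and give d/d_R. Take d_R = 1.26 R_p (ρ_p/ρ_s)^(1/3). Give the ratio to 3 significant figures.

d_R = 1.26 × (69900 km) × (1330/2740)^(1/3) = 69220 km
d/d_R = (2.66 × 10⁵) / (69220) = 3.84
Since d/d_R > 1, the body is outside the Roche limit.

outside; d/d_R ≈ 3.84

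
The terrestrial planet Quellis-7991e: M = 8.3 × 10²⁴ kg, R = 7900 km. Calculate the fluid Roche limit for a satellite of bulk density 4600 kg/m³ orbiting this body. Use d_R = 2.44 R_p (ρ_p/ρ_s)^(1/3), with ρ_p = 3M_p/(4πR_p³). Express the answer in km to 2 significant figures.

18000 km

ρ_p = 3M_p/(4πR_p³) = 3 × (8.3 × 10²⁴) / (4π × (7.9 × 10⁶ m)³) = 4000 kg/m³
d_R = 2.44 × 7900 km × (4000/4600)^(1/3)
    = 18000 km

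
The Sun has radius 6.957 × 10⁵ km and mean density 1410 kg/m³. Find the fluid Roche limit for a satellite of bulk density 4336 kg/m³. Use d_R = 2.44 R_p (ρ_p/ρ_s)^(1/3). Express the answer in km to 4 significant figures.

1.167 × 10⁶ km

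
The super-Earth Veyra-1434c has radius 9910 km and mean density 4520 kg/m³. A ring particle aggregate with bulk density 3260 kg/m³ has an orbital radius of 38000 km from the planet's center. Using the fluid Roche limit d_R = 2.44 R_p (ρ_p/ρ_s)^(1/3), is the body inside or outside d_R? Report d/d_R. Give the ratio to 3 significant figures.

outside; d/d_R ≈ 1.41

d_R = 2.44 × (9910 km) × (4520/3260)^(1/3) = 26960 km
d/d_R = (38000) / (26960) = 1.41
Since d/d_R > 1, the body is outside the Roche limit.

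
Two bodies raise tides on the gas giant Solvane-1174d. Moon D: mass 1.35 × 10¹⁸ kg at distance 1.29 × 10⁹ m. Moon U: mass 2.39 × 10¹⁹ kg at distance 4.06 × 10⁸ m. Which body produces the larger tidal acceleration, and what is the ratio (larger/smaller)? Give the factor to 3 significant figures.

Moon U, by a factor of ≈ 568

The tide-raising term goes as M/d³ (the gradient of a 1/d² field).
Moon D: (1.35 × 10¹⁸) / (1.29 × 10⁹)³ = 6.289 × 10⁻¹⁰
Moon U: (2.39 × 10¹⁹) / (4.06 × 10⁸)³ = 3.571 × 10⁻⁷
Ratio (larger/smaller) = 568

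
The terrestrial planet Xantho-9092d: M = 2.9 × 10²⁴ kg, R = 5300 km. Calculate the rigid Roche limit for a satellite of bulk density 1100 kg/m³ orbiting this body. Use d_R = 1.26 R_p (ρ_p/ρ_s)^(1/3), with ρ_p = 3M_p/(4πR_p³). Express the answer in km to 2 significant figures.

11000 km

ρ_p = 3M_p/(4πR_p³) = 3 × (2.9 × 10²⁴) / (4π × (5.3 × 10⁶ m)³) = 4700 kg/m³
d_R = 1.26 × 5300 km × (4700/1100)^(1/3)
    = 11000 km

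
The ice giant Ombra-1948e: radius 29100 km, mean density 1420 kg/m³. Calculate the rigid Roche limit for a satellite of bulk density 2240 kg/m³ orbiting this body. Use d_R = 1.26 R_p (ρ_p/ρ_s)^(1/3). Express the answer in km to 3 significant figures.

d_R = 1.26 × 29100 km × (1420/2240)^(1/3)
    = 31500 km

31500 km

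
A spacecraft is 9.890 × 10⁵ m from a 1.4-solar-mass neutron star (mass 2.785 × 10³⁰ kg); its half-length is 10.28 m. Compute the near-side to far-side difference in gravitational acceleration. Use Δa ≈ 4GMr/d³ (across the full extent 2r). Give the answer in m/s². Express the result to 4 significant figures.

Δg = 4GMr/d³
   = 4 × (6.674 × 10⁻¹¹) × (2.785 × 10³⁰) × (10.28) / (9.890 × 10⁵)³
   = 7.901 × 10³ m/s²

7.901 × 10³ m/s²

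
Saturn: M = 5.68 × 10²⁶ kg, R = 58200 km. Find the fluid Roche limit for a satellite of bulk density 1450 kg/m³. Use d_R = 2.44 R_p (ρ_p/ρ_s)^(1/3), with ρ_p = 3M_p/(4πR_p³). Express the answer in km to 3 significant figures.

ρ_p = 3M_p/(4πR_p³) = 3 × (5.68 × 10²⁶) / (4π × (5.82 × 10⁷ m)³) = 688 kg/m³
d_R = 2.44 × 58200 km × (688/1450)^(1/3)
    = 1.11 × 10⁵ km

1.11 × 10⁵ km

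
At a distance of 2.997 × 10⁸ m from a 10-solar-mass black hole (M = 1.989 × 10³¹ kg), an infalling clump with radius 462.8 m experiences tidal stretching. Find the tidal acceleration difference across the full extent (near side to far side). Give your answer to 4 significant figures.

a_tidal = 4GMr/d³
        = 4 × (6.674 × 10⁻¹¹) × (1.989 × 10³¹) × (462.8) / (2.997 × 10⁸)³
        = 9.129 × 10⁻² m/s²

9.129 × 10⁻² m/s²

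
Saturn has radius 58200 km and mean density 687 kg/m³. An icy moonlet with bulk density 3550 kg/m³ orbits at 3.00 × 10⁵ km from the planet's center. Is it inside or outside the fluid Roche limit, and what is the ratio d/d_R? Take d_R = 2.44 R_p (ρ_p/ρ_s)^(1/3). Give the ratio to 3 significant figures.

outside; d/d_R ≈ 3.65

d_R = 2.44 × (58200 km) × (687/3550)^(1/3) = 82140 km
d/d_R = (3.00 × 10⁵) / (82140) = 3.65
Since d/d_R > 1, the body is outside the Roche limit.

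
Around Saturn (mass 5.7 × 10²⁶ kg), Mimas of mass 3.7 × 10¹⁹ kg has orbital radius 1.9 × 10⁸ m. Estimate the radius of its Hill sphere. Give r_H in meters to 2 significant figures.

5.3 × 10⁵ m

r_H ≈ a (m/3M)^(1/3)
    = (1.9 × 10⁸) × (3.7 × 10¹⁹ / (3 × 5.7 × 10²⁶))^(1/3)
    = 5.3 × 10⁵ m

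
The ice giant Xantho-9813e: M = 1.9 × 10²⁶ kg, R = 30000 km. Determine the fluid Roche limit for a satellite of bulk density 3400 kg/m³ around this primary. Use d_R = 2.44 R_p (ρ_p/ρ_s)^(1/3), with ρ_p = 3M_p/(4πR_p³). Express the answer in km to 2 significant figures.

ρ_p = 3M_p/(4πR_p³) = 3 × (1.9 × 10²⁶) / (4π × (3.0 × 10⁷ m)³) = 1700 kg/m³
d_R = 2.44 × 30000 km × (1700/3400)^(1/3)
    = 58000 km

58000 km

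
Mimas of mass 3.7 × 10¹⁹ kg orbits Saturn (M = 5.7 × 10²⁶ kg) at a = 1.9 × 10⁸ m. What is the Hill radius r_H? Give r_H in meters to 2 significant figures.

r_H ≈ a (m/3M)^(1/3)
    = (1.9 × 10⁸) × (3.7 × 10¹⁹ / (3 × 5.7 × 10²⁶))^(1/3)
    = 5.3 × 10⁵ m

5.3 × 10⁵ m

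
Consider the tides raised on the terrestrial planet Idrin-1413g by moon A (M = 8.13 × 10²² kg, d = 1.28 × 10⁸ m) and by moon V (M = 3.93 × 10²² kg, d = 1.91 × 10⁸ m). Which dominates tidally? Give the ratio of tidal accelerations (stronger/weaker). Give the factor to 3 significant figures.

Tidal stretch scales as M/d³; compute that for each body.
Moon A: (8.13 × 10²²) / (1.28 × 10⁸)³ = 3.877 × 10⁻²
Moon V: (3.93 × 10²²) / (1.91 × 10⁸)³ = 5.640 × 10⁻³
Ratio (larger/smaller) = 6.87

Moon A, by a factor of ≈ 6.87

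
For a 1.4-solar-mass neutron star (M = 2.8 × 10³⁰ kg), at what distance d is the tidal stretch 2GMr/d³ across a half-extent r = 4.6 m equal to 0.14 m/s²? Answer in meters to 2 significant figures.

2.3 × 10⁷ m

2GMr/d³ = a_tidal  ⇒  d = (2GMr / a_tidal)^(1/3)
d = (2 × 6.674×10⁻¹¹ × (2.8 × 10³⁰) × (4.6) / (0.14))^(1/3)
  = 2.3 × 10⁷ m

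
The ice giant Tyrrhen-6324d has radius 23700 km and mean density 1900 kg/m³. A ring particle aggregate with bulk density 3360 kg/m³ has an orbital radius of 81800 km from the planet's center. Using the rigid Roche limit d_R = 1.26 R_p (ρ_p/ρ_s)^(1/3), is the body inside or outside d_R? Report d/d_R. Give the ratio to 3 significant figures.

outside; d/d_R ≈ 3.31

d_R = 1.26 × (23700 km) × (1900/3360)^(1/3) = 24690 km
d/d_R = (81800) / (24690) = 3.31
Since d/d_R > 1, the body is outside the Roche limit.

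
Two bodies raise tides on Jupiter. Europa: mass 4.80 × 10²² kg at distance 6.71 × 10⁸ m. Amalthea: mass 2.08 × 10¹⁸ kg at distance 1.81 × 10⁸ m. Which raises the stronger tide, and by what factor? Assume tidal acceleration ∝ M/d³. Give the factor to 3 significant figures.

The tide-raising term goes as M/d³ (the gradient of a 1/d² field).
Europa: (4.80 × 10²²) / (6.71 × 10⁸)³ = 1.589 × 10⁻⁴
Amalthea: (2.08 × 10¹⁸) / (1.81 × 10⁸)³ = 3.508 × 10⁻⁷
Ratio (larger/smaller) = 453

Europa, by a factor of ≈ 453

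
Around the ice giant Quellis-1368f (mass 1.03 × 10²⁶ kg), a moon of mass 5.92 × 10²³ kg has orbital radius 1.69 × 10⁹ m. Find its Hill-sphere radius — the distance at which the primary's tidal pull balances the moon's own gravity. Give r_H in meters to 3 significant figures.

2.10 × 10⁸ m

r_H ≈ a (m/3M)^(1/3)
    = (1.69 × 10⁹) × (5.92 × 10²³ / (3 × 1.03 × 10²⁶))^(1/3)
    = 2.10 × 10⁸ m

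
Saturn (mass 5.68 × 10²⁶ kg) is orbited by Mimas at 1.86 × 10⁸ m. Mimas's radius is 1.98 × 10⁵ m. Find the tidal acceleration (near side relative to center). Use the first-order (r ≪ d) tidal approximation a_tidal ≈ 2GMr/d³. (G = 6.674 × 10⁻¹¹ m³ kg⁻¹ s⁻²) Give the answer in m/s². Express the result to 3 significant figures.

2.33 × 10⁻³ m/s²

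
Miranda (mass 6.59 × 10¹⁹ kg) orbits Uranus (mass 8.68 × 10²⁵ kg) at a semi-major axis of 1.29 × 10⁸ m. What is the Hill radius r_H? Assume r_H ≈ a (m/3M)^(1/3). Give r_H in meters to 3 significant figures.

8.16 × 10⁵ m

r_H ≈ a (m/3M)^(1/3)
    = (1.29 × 10⁸) × (6.59 × 10¹⁹ / (3 × 8.68 × 10²⁵))^(1/3)
    = 8.16 × 10⁵ m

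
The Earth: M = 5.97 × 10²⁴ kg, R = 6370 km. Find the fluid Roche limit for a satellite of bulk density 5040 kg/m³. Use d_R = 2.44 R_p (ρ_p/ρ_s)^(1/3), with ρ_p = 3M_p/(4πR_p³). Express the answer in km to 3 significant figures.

16000 km

ρ_p = 3M_p/(4πR_p³) = 3 × (5.97 × 10²⁴) / (4π × (6.37 × 10⁶ m)³) = 5510 kg/m³
d_R = 2.44 × 6370 km × (5510/5040)^(1/3)
    = 16000 km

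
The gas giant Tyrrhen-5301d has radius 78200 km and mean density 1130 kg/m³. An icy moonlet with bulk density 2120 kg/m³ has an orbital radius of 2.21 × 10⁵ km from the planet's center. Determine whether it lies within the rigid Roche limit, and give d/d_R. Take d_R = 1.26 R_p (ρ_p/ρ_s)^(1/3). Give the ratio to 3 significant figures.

outside; d/d_R ≈ 2.77

d_R = 1.26 × (78200 km) × (1130/2120)^(1/3) = 79890 km
d/d_R = (2.21 × 10⁵) / (79890) = 2.77
Since d/d_R > 1, the body is outside the Roche limit.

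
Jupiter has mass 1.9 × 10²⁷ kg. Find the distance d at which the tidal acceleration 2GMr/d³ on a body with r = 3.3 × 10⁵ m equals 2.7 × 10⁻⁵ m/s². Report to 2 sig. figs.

2GMr/d³ = a_tidal  ⇒  d = (2GMr / a_tidal)^(1/3)
d = (2 × 6.674×10⁻¹¹ × (1.9 × 10²⁷) × (3.3 × 10⁵) / (2.7 × 10⁻⁵))^(1/3)
  = 1.5 × 10⁹ m

1.5 × 10⁹ m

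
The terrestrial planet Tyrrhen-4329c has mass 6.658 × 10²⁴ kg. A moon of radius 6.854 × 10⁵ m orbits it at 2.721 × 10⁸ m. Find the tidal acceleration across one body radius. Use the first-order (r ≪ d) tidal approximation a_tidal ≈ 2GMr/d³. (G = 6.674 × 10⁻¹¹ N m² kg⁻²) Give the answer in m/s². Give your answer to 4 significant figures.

Δg = 2GMr/d³
   = 2 × (6.674 × 10⁻¹¹) × (6.658 × 10²⁴) × (6.854 × 10⁵) / (2.721 × 10⁸)³
   = 3.024 × 10⁻⁵ m/s²

3.024 × 10⁻⁵ m/s²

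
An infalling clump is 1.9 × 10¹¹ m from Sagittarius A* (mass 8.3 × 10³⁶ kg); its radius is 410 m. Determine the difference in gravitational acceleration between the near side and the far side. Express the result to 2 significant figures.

a_tidal = 4GMr/d³
        = 4 × (6.674 × 10⁻¹¹) × (8.3 × 10³⁶) × (410) / (1.9 × 10¹¹)³
        = 1.3 × 10⁻⁴ m/s²

1.3 × 10⁻⁴ m/s²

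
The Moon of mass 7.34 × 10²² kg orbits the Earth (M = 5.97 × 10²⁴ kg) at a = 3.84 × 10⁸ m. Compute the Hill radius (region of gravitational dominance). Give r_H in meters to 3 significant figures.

r_H ≈ a (m/3M)^(1/3)
    = (3.84 × 10⁸) × (7.34 × 10²² / (3 × 5.97 × 10²⁴))^(1/3)
    = 6.15 × 10⁷ m

6.15 × 10⁷ m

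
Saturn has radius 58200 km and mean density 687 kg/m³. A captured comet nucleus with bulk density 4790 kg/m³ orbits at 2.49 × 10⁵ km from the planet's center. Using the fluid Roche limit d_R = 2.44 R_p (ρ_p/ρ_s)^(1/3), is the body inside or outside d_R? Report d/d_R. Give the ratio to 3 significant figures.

outside; d/d_R ≈ 3.35

d_R = 2.44 × (58200 km) × (687/4790)^(1/3) = 74330 km
d/d_R = (2.49 × 10⁵) / (74330) = 3.35
Since d/d_R > 1, the body is outside the Roche limit.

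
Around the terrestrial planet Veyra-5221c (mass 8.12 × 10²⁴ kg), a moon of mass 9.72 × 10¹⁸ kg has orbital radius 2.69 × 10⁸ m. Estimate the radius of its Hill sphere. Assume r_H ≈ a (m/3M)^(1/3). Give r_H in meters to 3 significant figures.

1.98 × 10⁶ m

r_H ≈ a (m/3M)^(1/3)
    = (2.69 × 10⁸) × (9.72 × 10¹⁸ / (3 × 8.12 × 10²⁴))^(1/3)
    = 1.98 × 10⁶ m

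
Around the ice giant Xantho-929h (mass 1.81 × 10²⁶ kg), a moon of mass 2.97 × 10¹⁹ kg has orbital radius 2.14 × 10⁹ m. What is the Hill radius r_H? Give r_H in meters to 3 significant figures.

r_H ≈ a (m/3M)^(1/3)
    = (2.14 × 10⁹) × (2.97 × 10¹⁹ / (3 × 1.81 × 10²⁶))^(1/3)
    = 8.12 × 10⁶ m

8.12 × 10⁶ m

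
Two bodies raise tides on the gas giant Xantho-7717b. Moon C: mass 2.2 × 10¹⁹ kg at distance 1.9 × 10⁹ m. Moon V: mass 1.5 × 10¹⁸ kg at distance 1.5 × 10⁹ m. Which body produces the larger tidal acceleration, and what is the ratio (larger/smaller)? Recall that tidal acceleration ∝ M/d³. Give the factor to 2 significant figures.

Tidal acceleration ∝ M/d³, so compare M/d³ for each.
Moon C: (2.2 × 10¹⁹) / (1.9 × 10⁹)³ = 3.207 × 10⁻⁹
Moon V: (1.5 × 10¹⁸) / (1.5 × 10⁹)³ = 4.444 × 10⁻¹⁰
Ratio (larger/smaller) = 7.2

Moon C, by a factor of ≈ 7.2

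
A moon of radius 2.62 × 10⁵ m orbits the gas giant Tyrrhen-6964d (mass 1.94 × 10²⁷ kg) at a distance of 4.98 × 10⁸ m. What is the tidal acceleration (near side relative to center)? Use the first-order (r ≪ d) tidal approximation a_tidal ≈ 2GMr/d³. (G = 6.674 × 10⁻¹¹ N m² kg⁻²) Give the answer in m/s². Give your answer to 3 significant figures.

5.49 × 10⁻⁴ m/s²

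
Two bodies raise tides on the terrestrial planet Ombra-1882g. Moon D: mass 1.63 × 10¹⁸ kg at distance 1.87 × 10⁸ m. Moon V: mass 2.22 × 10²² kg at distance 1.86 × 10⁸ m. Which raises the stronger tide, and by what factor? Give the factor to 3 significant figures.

Tidal acceleration ∝ M/d³, so compare M/d³ for each.
Moon D: (1.63 × 10¹⁸) / (1.87 × 10⁸)³ = 2.493 × 10⁻⁷
Moon V: (2.22 × 10²²) / (1.86 × 10⁸)³ = 3.450 × 10⁻³
Ratio (larger/smaller) = 13800

Moon V, by a factor of ≈ 13800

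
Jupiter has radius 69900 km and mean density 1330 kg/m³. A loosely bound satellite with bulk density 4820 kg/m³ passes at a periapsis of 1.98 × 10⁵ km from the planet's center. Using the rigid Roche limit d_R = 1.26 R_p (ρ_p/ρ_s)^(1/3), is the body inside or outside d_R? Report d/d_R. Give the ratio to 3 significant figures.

d_R = 1.26 × (69900 km) × (1330/4820)^(1/3) = 57340 km
d/d_R = (1.98 × 10⁵) / (57340) = 3.45
Since d/d_R > 1, the body is outside the Roche limit.

outside; d/d_R ≈ 3.45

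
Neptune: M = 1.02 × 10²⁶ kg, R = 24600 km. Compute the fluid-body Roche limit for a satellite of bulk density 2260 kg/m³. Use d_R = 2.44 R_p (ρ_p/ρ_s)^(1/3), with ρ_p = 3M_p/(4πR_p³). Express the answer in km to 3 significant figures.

53900 km

ρ_p = 3M_p/(4πR_p³) = 3 × (1.02 × 10²⁶) / (4π × (2.46 × 10⁷ m)³) = 1640 kg/m³
d_R = 2.44 × 24600 km × (1640/2260)^(1/3)
    = 53900 km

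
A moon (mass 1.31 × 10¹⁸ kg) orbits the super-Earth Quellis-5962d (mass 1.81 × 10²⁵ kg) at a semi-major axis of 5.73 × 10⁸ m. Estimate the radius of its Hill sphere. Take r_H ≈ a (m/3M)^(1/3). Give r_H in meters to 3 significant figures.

1.66 × 10⁶ m

r_H ≈ a (m/3M)^(1/3)
    = (5.73 × 10⁸) × (1.31 × 10¹⁸ / (3 × 1.81 × 10²⁵))^(1/3)
    = 1.66 × 10⁶ m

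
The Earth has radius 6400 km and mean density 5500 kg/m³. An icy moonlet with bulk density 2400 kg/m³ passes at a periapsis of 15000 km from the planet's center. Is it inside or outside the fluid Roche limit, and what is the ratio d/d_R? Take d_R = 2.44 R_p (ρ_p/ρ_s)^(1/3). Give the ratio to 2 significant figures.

inside; d/d_R ≈ 0.73

d_R = 2.44 × (6400 km) × (5500/2400)^(1/3) = 20590 km
d/d_R = (15000) / (20590) = 0.73
Since d/d_R < 1, the body is inside the Roche limit.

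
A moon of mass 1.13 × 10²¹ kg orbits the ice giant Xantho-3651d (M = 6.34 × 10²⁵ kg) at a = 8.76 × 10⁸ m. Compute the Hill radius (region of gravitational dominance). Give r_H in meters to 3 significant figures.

r_H ≈ a (m/3M)^(1/3)
    = (8.76 × 10⁸) × (1.13 × 10²¹ / (3 × 6.34 × 10²⁵))^(1/3)
    = 1.59 × 10⁷ m

1.59 × 10⁷ m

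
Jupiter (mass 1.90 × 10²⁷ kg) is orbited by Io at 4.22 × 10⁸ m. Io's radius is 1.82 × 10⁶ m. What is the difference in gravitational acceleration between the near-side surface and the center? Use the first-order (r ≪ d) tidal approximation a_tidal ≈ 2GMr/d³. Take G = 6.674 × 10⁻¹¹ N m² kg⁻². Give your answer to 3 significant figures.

Δg = 2GMr/d³
   = 2 × (6.674 × 10⁻¹¹) × (1.90 × 10²⁷) × (1.82 × 10⁶) / (4.22 × 10⁸)³
   = 6.14 × 10⁻³ m/s²

6.14 × 10⁻³ m/s²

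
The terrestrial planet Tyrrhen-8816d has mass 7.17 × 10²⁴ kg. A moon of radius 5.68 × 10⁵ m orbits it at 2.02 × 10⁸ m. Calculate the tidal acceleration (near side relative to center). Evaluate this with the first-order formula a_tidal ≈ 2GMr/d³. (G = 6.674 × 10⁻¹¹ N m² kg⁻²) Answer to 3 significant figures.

6.60 × 10⁻⁵ m/s²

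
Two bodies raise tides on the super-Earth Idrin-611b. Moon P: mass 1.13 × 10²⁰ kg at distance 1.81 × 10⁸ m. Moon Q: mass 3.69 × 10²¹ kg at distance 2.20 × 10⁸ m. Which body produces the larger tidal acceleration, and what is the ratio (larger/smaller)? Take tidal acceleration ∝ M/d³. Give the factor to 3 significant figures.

Tidal acceleration ∝ M/d³, so compare M/d³ for each.
Moon P: (1.13 × 10²⁰) / (1.81 × 10⁸)³ = 1.906 × 10⁻⁵
Moon Q: (3.69 × 10²¹) / (2.20 × 10⁸)³ = 3.465 × 10⁻⁴
Ratio (larger/smaller) = 18.2

Moon Q, by a factor of ≈ 18.2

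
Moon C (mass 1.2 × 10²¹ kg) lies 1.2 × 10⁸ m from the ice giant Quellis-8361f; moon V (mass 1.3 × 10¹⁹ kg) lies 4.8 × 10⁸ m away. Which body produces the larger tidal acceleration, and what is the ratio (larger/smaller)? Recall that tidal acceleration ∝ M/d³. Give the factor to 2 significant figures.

Moon C, by a factor of ≈ 5900

The tide-raising term goes as M/d³ (the gradient of a 1/d² field).
Moon C: (1.2 × 10²¹) / (1.2 × 10⁸)³ = 6.944 × 10⁻⁴
Moon V: (1.3 × 10¹⁹) / (4.8 × 10⁸)³ = 1.175 × 10⁻⁷
Ratio (larger/smaller) = 5900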